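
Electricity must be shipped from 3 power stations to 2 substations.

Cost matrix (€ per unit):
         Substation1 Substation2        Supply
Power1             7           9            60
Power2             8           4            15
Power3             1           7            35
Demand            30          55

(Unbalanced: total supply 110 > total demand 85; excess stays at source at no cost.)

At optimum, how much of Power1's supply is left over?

An optimal plan:
  Power1–Substation2: 35 × €9 = €315
  Power2–Substation2: 15 × €4 = €60
  Power3–Substation1: 30 × €1 = €30
  Power3–Substation2: 5 × €7 = €35
Total cost = €440.
Power1 ships 35 of its 60, leaving 25.

25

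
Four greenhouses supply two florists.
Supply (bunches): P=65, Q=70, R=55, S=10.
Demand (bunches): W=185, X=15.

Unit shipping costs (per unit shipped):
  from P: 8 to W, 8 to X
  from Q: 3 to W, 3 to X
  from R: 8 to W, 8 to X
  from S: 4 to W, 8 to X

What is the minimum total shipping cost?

An optimal shipping plan:
  P→W: 50 × 8 = 400
  P→X: 15 × 8 = 120
  Q→W: 70 × 3 = 210
  R→W: 55 × 8 = 440
  S→W: 10 × 4 = 40
Total = 400 + 120 + 210 + 440 + 40 = 1210.

1210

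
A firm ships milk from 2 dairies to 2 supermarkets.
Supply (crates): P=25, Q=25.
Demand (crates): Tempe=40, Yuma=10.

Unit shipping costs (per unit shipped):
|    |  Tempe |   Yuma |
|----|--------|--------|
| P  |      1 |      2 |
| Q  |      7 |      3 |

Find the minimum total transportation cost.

160

A cheapest plan:
  P to Tempe: 25 × 1 = 25
  Q to Tempe: 15 × 7 = 105
  Q to Yuma: 10 × 3 = 30
Total = 25 + 105 + 30 = 160.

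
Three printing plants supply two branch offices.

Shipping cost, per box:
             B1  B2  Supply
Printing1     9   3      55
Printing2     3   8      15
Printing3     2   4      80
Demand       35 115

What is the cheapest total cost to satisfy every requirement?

Optimal allocation:
  Printing1->B2: 55 boxes
  Printing2->B1: 15 boxes
  Printing3->B1: 20 boxes
  Printing3->B2: 60 boxes
Total cost = 490.
(Supply check: Printing1 ships 55; Printing2 ships 15; Printing3 ships 80.)

490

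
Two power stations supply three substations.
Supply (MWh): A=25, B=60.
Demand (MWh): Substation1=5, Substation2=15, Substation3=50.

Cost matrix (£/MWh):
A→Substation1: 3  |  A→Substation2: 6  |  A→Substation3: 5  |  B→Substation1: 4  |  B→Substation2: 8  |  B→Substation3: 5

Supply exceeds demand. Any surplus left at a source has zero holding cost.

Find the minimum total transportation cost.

An optimal shipping plan:
  A–Substation1: 5 × £3 = £15
  A–Substation2: 15 × £6 = £90
  A–Substation3: 5 × £5 = £25
  B–Substation3: 45 × £5 = £225
Total = 15 + 90 + 25 + 225 = £355.

355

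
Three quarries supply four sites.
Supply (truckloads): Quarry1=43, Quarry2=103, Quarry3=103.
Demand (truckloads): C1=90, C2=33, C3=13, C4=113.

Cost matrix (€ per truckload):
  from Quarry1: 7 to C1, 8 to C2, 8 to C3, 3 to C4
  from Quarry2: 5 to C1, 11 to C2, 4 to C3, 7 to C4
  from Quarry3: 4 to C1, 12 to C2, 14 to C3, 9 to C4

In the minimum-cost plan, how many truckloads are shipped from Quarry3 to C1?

Solving gives:
  Quarry1–C4: 43 × €3 = €129
  Quarry2–C2: 20 × €11 = €220
  Quarry2–C3: 13 × €4 = €52
  Quarry2–C4: 70 × €7 = €490
  Quarry3–C1: 90 × €4 = €360
  Quarry3–C2: 13 × €12 = €156
Total cost = €1407.
So Quarry3→C1 carries 90 truckloads.

90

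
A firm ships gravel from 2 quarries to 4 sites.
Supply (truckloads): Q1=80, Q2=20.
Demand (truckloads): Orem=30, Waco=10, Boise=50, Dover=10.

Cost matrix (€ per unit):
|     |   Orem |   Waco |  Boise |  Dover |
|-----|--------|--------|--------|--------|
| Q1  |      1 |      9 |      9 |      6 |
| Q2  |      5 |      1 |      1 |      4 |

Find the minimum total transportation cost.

470

An optimal shipping plan:
  Q1–Orem: 30 truckloads
  Q1–Waco: 10 truckloads
  Q1–Boise: 30 truckloads
  Q1–Dover: 10 truckloads
  Q2–Boise: 20 truckloads
Total cost = €470.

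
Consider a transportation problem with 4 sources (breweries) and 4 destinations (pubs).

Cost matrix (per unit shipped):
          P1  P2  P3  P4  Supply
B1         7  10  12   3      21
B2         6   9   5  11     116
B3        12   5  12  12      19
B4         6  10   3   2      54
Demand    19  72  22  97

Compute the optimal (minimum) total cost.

1209

One minimum-cost allocation:
  B1–P4: 21 × 3 = 63
  B2–P1: 19 × 6 = 114
  B2–P2: 53 × 9 = 477
  B2–P3: 22 × 5 = 110
  B2–P4: 22 × 11 = 242
  B3–P2: 19 × 5 = 95
  B4–P4: 54 × 2 = 108
Total = 63 + 114 + 477 + 110 + 242 + 95 + 108 = 1209.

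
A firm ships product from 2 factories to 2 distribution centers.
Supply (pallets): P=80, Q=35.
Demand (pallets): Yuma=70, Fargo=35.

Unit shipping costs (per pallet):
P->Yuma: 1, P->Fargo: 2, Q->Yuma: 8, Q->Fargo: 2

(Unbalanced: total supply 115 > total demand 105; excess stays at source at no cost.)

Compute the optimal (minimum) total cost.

One minimum-cost allocation:
  P→Yuma: 70 × 1 = 70
  P→Fargo: 10 × 2 = 20
  Q→Fargo: 25 × 2 = 50
Total = 70 + 20 + 50 = 140.
(Supply check: P ships 80; Q ships 25.)

140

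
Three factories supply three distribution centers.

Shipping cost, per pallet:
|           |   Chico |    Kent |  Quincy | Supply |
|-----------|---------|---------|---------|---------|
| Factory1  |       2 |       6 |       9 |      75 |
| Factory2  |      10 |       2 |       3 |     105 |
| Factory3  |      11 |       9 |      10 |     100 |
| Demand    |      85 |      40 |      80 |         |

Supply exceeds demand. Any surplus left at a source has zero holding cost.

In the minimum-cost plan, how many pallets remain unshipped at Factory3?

An optimal plan:
  Factory1–Chico: 75 × 2 = 150
  Factory2–Kent: 40 × 2 = 80
  Factory2–Quincy: 65 × 3 = 195
  Factory3–Chico: 10 × 11 = 110
  Factory3–Quincy: 15 × 10 = 150
Total cost = 685.
Factory3 ships 25 of its 100, leaving 75.

75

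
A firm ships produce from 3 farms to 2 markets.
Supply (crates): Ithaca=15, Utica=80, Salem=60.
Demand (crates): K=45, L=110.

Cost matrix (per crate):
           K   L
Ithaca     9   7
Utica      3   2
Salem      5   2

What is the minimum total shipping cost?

430

Optimal allocation:
  Ithaca->L: 15 crates
  Utica->K: 45 crates
  Utica->L: 35 crates
  Salem->L: 60 crates
Total cost = 430.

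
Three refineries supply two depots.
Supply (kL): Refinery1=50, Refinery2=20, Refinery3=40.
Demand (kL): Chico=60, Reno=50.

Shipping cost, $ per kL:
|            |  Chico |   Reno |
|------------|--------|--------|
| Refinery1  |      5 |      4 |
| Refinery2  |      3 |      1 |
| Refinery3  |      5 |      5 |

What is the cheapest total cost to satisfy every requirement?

A cheapest plan:
  Refinery1→Chico: 20 kL
  Refinery1→Reno: 30 kL
  Refinery2→Reno: 20 kL
  Refinery3→Chico: 40 kL
Total cost = $440.
(Supply check: Refinery1 ships 50; Refinery2 ships 20; Refinery3 ships 40.)

440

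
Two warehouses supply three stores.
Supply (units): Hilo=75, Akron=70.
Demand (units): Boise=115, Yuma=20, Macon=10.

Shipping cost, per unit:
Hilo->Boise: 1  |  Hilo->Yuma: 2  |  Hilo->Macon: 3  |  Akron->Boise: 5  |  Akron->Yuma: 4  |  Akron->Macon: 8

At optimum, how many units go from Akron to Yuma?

The minimum-cost plan:
  Hilo→Boise: 65 units
  Hilo→Macon: 10 units
  Akron→Boise: 50 units
  Akron→Yuma: 20 units
Total cost = 425.
So Akron→Yuma carries 20 units.

20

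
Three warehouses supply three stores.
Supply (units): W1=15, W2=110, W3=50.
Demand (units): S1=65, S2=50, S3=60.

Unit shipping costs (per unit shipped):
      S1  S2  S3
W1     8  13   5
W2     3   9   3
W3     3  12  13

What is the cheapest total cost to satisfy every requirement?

855

A cheapest plan:
  W1–S3: 15 × 5 = 75
  W2–S1: 15 × 3 = 45
  W2–S2: 50 × 9 = 450
  W2–S3: 45 × 3 = 135
  W3–S1: 50 × 3 = 150
Total = 75 + 45 + 450 + 135 + 150 = 855.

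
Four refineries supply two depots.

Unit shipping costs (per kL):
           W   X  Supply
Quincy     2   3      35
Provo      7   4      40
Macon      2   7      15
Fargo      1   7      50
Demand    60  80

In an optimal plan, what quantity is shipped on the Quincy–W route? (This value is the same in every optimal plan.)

Solving gives:
  Quincy->X: 35 × 3 = 105
  Provo->X: 40 × 4 = 160
  Macon->W: 10 × 2 = 20
  Macon->X: 5 × 7 = 35
  Fargo->W: 50 × 1 = 50
Total cost = 370.
The route Quincy→W is not used.

0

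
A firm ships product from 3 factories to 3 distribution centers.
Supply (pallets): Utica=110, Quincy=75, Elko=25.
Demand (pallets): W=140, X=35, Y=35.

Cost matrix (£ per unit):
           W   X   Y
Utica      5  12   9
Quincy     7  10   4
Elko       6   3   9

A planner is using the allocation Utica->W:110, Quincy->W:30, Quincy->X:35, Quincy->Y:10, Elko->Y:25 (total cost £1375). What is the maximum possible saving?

300

Current plan cost = 110·5 + 30·7 + 35·10 + 10·4 + 25·9 = £1375.
Optimal plan:
  Utica->W: 110 × £5 = £550
  Quincy->W: 30 × £7 = £210
  Quincy->X: 10 × £10 = £100
  Quincy->Y: 35 × £4 = £140
  Elko->X: 25 × £3 = £75
Optimal cost = £1075.
Saving = 1375 − 1075 = £300.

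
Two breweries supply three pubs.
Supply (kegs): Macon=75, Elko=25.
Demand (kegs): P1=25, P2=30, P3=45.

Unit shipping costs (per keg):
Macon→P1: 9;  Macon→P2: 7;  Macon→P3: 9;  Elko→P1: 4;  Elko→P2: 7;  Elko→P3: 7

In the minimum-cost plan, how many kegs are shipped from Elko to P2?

Optimal shipments:
  Macon–P2: 30 × 7 = 210
  Macon–P3: 45 × 9 = 405
  Elko–P1: 25 × 4 = 100
Total cost = 715.
The route Elko→P2 is not used.

0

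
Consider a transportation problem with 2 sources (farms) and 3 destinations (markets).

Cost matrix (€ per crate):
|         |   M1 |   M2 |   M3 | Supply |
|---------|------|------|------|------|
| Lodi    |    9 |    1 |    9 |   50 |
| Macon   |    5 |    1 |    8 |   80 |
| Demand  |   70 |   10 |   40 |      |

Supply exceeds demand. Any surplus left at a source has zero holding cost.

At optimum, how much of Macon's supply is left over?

Minimum-cost shipments:
  Lodi–M2: 10 crates
  Lodi–M3: 30 crates
  Macon–M1: 70 crates
  Macon–M3: 10 crates
Total cost = €710.
Macon ships 80 of its 80, leaving 0.

0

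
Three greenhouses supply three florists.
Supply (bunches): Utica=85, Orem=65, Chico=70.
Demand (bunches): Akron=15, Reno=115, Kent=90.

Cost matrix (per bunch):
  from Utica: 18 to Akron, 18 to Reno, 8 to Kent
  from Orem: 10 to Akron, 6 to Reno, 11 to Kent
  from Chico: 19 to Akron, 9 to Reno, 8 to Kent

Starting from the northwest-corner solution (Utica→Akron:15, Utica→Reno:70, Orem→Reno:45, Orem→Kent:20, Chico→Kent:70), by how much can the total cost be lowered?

Current plan cost = 15·18 + 70·18 + 45·6 + 20·11 + 70·8 = 2580.
Optimal plan:
  Utica->Kent: 85 × 8 = 680
  Orem->Akron: 15 × 10 = 150
  Orem->Reno: 50 × 6 = 300
  Chico->Reno: 65 × 9 = 585
  Chico->Kent: 5 × 8 = 40
Optimal cost = 1755.
Saving = 2580 − 1755 = 825.

825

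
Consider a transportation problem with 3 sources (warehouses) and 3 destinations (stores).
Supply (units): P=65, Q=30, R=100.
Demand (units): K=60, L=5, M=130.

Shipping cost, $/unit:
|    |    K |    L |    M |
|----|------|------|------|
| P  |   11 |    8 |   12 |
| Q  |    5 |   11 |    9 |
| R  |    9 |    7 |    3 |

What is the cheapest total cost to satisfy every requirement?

One minimum-cost allocation:
  P to K: 30 × $11 = $330
  P to L: 5 × $8 = $40
  P to M: 30 × $12 = $360
  Q to K: 30 × $5 = $150
  R to M: 100 × $3 = $300
Total = 330 + 40 + 360 + 150 + 300 = $1180.
(Supply check: P ships 65; Q ships 30; R ships 100.)

1180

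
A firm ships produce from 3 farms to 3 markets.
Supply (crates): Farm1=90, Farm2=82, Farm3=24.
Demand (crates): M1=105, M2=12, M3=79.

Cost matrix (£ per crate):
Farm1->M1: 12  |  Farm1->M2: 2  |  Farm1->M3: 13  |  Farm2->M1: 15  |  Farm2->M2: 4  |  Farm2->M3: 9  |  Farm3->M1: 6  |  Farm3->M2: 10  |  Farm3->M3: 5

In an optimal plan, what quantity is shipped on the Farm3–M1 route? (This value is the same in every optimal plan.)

Optimal shipments:
  Farm1->M1: 81 × £12 = £972
  Farm1->M2: 9 × £2 = £18
  Farm2->M2: 3 × £4 = £12
  Farm2->M3: 79 × £9 = £711
  Farm3->M1: 24 × £6 = £144
Total cost = £1857.
So Farm3→M1 carries 24 crates.

24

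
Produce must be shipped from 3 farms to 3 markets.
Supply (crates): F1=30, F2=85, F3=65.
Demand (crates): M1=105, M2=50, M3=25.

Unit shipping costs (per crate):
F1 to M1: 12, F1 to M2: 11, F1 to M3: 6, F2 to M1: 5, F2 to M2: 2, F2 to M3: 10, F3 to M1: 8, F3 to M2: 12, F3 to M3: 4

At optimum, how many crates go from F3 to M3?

Solving gives:
  F1->M1: 5 × 12 = 60
  F1->M3: 25 × 6 = 150
  F2->M1: 35 × 5 = 175
  F2->M2: 50 × 2 = 100
  F3->M1: 65 × 8 = 520
Total cost = 1005.
The route F3→M3 is not used.

0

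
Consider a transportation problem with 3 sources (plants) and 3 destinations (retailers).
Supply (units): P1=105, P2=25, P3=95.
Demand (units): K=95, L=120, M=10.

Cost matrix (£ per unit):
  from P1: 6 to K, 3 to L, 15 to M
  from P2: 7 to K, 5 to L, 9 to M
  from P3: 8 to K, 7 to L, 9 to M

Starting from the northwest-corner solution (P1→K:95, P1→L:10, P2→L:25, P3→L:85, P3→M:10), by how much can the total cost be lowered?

Current plan cost = 95·6 + 10·3 + 25·5 + 85·7 + 10·9 = £1410.
Optimal plan:
  P1→L: 105 × £3 = £315
  P2→K: 10 × £7 = £70
  P2→L: 15 × £5 = £75
  P3→K: 85 × £8 = £680
  P3→M: 10 × £9 = £90
Optimal cost = £1230.
Saving = 1410 − 1230 = £180.

180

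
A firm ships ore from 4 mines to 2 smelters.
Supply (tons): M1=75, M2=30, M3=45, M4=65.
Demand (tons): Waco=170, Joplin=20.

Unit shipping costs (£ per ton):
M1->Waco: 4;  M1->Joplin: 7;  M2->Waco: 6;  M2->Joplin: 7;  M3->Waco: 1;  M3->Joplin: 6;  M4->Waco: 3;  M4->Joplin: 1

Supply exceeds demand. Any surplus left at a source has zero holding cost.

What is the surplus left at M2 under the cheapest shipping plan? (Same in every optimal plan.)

25

An optimal plan:
  M1->Waco: 75 × £4 = £300
  M2->Waco: 5 × £6 = £30
  M3->Waco: 45 × £1 = £45
  M4->Waco: 45 × £3 = £135
  M4->Joplin: 20 × £1 = £20
Total cost = £530.
M2 ships 5 of its 30, leaving 25.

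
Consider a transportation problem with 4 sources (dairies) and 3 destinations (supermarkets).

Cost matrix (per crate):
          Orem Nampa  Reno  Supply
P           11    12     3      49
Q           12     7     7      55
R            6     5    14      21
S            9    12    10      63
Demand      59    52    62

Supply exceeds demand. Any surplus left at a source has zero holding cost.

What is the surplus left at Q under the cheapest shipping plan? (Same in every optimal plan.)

0

An optimal plan:
  P to Reno: 49 × 3 = 147
  Q to Nampa: 42 × 7 = 294
  Q to Reno: 13 × 7 = 91
  R to Orem: 11 × 6 = 66
  R to Nampa: 10 × 5 = 50
  S to Orem: 48 × 9 = 432
Total cost = 1080.
Q ships 55 of its 55, leaving 0.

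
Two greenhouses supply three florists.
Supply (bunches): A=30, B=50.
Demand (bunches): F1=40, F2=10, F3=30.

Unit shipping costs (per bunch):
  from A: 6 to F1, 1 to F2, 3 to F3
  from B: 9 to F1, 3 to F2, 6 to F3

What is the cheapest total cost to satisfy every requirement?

480

One minimum-cost allocation:
  A→F1: 30 bunches
  B→F1: 10 bunches
  B→F2: 10 bunches
  B→F3: 30 bunches
Total cost = 480.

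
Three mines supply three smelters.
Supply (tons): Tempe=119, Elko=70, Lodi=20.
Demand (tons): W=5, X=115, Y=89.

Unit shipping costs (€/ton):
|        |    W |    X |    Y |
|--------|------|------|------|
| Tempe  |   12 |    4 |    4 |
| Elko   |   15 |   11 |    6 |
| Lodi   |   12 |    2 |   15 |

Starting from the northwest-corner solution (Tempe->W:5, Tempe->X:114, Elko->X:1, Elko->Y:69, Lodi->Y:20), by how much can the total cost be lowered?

Current plan cost = 5·12 + 114·4 + 1·11 + 69·6 + 20·15 = €1241.
Optimal plan:
  Tempe to W: 5 × €12 = €60
  Tempe to X: 95 × €4 = €380
  Tempe to Y: 19 × €4 = €76
  Elko to Y: 70 × €6 = €420
  Lodi to X: 20 × €2 = €40
Optimal cost = €976.
Saving = 1241 − 976 = €265.

265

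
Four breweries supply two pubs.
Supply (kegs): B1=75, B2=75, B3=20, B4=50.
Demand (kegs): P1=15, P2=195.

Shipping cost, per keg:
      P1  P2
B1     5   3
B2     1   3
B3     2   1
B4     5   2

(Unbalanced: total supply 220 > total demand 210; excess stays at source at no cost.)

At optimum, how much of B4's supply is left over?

0

Minimum-cost shipments:
  B1 to P2: 75 × 3 = 225
  B2 to P1: 15 × 1 = 15
  B2 to P2: 50 × 3 = 150
  B3 to P2: 20 × 1 = 20
  B4 to P2: 50 × 2 = 100
Total cost = 510.
B4 ships 50 of its 50, leaving 0.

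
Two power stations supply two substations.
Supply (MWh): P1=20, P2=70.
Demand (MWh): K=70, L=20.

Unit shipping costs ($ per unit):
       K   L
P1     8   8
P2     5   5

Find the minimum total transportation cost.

510

A cheapest plan:
  P1→L: 20 × $8 = $160
  P2→K: 70 × $5 = $350
Total = 160 + 350 = $510.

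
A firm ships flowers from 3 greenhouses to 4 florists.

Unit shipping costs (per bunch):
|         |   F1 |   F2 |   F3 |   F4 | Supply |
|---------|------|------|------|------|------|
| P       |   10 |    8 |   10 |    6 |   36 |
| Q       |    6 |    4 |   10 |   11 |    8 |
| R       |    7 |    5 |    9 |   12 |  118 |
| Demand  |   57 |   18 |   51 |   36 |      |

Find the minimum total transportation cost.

1156

A cheapest plan:
  P->F4: 36 × 6 = 216
  Q->F2: 8 × 4 = 32
  R->F1: 57 × 7 = 399
  R->F2: 10 × 5 = 50
  R->F3: 51 × 9 = 459
Total = 216 + 32 + 399 + 50 + 459 = 1156.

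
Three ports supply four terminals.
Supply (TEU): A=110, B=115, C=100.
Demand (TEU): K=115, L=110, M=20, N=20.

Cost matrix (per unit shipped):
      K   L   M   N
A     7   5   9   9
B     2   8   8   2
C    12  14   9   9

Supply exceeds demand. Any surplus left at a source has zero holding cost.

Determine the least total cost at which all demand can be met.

1140

An optimal shipping plan:
  A→L: 110 TEU
  B→K: 115 TEU
  C→M: 20 TEU
  C→N: 20 TEU
Total cost = 1140.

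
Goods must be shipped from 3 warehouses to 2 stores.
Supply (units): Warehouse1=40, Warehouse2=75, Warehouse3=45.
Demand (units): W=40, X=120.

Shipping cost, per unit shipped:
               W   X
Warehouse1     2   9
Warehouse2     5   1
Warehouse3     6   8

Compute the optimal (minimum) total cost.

One minimum-cost allocation:
  Warehouse1->W: 40 × 2 = 80
  Warehouse2->X: 75 × 1 = 75
  Warehouse3->X: 45 × 8 = 360
Total = 80 + 75 + 360 = 515.

515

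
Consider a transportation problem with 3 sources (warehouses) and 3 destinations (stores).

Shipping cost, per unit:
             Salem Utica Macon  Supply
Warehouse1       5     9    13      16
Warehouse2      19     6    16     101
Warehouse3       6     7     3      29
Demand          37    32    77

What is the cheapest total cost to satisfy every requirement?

1526

A cheapest plan:
  Warehouse1–Salem: 16 × 5 = 80
  Warehouse2–Salem: 21 × 19 = 399
  Warehouse2–Utica: 32 × 6 = 192
  Warehouse2–Macon: 48 × 16 = 768
  Warehouse3–Macon: 29 × 3 = 87
Total = 80 + 399 + 192 + 768 + 87 = 1526.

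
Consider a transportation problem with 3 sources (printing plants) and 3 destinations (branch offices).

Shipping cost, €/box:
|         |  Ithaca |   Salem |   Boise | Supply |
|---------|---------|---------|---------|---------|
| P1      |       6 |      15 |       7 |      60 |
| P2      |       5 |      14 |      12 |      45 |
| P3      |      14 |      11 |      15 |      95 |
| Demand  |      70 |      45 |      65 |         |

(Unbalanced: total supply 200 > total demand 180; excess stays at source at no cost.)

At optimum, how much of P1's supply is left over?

An optimal plan:
  P1→Boise: 60 boxes
  P2→Ithaca: 45 boxes
  P3→Ithaca: 25 boxes
  P3→Salem: 45 boxes
  P3→Boise: 5 boxes
Total cost = €1565.
P1 ships 60 of its 60, leaving 0.

0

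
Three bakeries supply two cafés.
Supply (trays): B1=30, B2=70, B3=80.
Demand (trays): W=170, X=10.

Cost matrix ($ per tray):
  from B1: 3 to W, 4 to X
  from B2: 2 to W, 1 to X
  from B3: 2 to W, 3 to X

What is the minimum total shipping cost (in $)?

380

Optimal allocation:
  B1->W: 30 × $3 = $90
  B2->W: 60 × $2 = $120
  B2->X: 10 × $1 = $10
  B3->W: 80 × $2 = $160
Total = 90 + 120 + 10 + 160 = $380.
(Supply check: B1 ships 30; B2 ships 70; B3 ships 80.)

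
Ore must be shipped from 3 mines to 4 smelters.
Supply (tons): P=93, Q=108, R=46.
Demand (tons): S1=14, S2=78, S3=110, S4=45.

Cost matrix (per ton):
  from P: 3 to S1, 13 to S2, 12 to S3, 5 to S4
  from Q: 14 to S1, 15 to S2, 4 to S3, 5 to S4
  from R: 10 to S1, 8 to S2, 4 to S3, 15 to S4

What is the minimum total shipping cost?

A cheapest plan:
  P to S1: 14 × 3 = 42
  P to S2: 34 × 13 = 442
  P to S4: 45 × 5 = 225
  Q to S3: 108 × 4 = 432
  R to S2: 44 × 8 = 352
  R to S3: 2 × 4 = 8
Total = 42 + 442 + 225 + 432 + 352 + 8 = 1501.

1501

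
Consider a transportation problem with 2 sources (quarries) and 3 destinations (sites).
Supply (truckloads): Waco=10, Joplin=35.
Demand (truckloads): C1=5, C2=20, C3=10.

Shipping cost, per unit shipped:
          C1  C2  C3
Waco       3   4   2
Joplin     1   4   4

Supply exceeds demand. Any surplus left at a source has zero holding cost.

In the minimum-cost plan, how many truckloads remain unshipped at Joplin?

10

An optimal plan:
  Waco–C3: 10 × 2 = 20
  Joplin–C1: 5 × 1 = 5
  Joplin–C2: 20 × 4 = 80
Total cost = 105.
Joplin ships 25 of its 35, leaving 10.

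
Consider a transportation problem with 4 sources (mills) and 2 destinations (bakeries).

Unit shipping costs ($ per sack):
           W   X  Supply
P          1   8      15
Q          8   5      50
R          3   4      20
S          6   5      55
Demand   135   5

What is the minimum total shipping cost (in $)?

790

An optimal shipping plan:
  P–W: 15 × $1 = $15
  Q–W: 45 × $8 = $360
  Q–X: 5 × $5 = $25
  R–W: 20 × $3 = $60
  S–W: 55 × $6 = $330
Total = 15 + 360 + 25 + 60 + 330 = $790.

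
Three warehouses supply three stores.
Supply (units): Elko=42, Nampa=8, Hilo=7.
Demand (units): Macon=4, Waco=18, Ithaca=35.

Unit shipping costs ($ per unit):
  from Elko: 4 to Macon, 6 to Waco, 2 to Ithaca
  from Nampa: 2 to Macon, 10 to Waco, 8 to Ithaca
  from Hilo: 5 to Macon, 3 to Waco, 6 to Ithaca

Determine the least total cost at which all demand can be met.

181

One minimum-cost allocation:
  Elko→Waco: 7 units
  Elko→Ithaca: 35 units
  Nampa→Macon: 4 units
  Nampa→Waco: 4 units
  Hilo→Waco: 7 units
Total cost = $181.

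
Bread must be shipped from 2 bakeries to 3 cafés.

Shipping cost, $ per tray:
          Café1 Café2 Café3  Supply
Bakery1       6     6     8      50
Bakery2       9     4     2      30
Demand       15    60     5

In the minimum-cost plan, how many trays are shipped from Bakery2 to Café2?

25

The minimum-cost plan:
  Bakery1→Café1: 15 trays
  Bakery1→Café2: 35 trays
  Bakery2→Café2: 25 trays
  Bakery2→Café3: 5 trays
Total cost = $410.
So Bakery2→Café2 carries 25 trays.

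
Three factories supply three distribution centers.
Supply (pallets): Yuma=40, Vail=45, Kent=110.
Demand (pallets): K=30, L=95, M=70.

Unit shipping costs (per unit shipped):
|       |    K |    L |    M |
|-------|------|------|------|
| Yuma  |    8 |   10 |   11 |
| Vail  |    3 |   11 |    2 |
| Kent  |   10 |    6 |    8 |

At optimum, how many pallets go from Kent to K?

0

Optimal shipments:
  Yuma to K: 30 × 8 = 240
  Yuma to M: 10 × 11 = 110
  Vail to M: 45 × 2 = 90
  Kent to L: 95 × 6 = 570
  Kent to M: 15 × 8 = 120
Total cost = 1130.
The route Kent→K is not used.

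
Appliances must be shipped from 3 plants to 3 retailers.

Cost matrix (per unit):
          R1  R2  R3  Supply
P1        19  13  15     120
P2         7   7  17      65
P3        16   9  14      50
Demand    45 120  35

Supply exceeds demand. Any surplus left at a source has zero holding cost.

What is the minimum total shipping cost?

2080

A cheapest plan:
  P1–R2: 50 × 13 = 650
  P1–R3: 35 × 15 = 525
  P2–R1: 45 × 7 = 315
  P2–R2: 20 × 7 = 140
  P3–R2: 50 × 9 = 450
Total = 650 + 525 + 315 + 140 + 450 = 2080.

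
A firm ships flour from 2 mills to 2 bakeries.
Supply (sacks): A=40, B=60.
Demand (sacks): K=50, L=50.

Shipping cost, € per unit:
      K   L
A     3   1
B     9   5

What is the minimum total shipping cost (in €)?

One minimum-cost allocation:
  A->K: 40 × €3 = €120
  B->K: 10 × €9 = €90
  B->L: 50 × €5 = €250
Total = 120 + 90 + 250 = €460.

460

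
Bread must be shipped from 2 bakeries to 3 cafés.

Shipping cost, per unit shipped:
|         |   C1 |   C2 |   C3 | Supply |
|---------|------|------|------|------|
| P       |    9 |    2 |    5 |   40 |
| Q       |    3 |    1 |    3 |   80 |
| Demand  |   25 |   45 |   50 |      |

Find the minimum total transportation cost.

A cheapest plan:
  P->C2: 40 × 2 = 80
  Q->C1: 25 × 3 = 75
  Q->C2: 5 × 1 = 5
  Q->C3: 50 × 3 = 150
Total = 80 + 75 + 5 + 150 = 310.

310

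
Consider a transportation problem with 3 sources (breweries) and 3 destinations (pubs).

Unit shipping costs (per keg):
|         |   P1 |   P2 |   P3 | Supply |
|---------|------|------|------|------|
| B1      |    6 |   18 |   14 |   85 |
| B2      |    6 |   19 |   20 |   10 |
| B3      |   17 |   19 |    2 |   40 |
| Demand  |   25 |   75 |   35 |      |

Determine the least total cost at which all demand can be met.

One minimum-cost allocation:
  B1->P1: 15 × 6 = 90
  B1->P2: 70 × 18 = 1260
  B2->P1: 10 × 6 = 60
  B3->P2: 5 × 19 = 95
  B3->P3: 35 × 2 = 70
Total = 90 + 1260 + 60 + 95 + 70 = 1575.
(Supply check: B1 ships 85; B2 ships 10; B3 ships 40.)

1575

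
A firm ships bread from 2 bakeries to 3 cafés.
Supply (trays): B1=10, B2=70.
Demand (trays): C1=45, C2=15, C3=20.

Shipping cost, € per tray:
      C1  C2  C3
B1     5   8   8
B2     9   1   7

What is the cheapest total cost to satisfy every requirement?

A cheapest plan:
  B1–C1: 10 trays
  B2–C1: 35 trays
  B2–C2: 15 trays
  B2–C3: 20 trays
Total cost = €520.

520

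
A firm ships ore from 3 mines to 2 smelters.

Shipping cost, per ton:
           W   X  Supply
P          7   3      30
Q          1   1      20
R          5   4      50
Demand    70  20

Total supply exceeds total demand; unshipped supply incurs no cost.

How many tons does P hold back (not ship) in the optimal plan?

Minimum-cost shipments:
  P to X: 20 × 3 = 60
  Q to W: 20 × 1 = 20
  R to W: 50 × 5 = 250
Total cost = 330.
P ships 20 of its 30, leaving 10.

10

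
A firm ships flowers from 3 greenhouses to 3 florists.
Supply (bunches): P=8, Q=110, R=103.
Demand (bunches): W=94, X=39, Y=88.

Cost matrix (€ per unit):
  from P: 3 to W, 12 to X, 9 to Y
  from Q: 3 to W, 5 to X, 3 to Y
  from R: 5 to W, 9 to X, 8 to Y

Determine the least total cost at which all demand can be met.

One minimum-cost allocation:
  P–W: 8 bunches
  Q–X: 22 bunches
  Q–Y: 88 bunches
  R–W: 86 bunches
  R–X: 17 bunches
Total cost = €981.

981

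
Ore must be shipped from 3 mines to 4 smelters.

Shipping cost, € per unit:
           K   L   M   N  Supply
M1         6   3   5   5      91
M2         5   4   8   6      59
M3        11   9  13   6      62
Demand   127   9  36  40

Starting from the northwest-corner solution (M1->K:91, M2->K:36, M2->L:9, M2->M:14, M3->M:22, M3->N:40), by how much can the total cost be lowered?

Current plan cost = 91·6 + 36·5 + 9·4 + 14·8 + 22·13 + 40·6 = €1400.
Optimal plan:
  M1->K: 46 × €6 = €276
  M1->L: 9 × €3 = €27
  M1->M: 36 × €5 = €180
  M2->K: 59 × €5 = €295
  M3->K: 22 × €11 = €242
  M3->N: 40 × €6 = €240
Optimal cost = €1260.
Saving = 1400 − 1260 = €140.

140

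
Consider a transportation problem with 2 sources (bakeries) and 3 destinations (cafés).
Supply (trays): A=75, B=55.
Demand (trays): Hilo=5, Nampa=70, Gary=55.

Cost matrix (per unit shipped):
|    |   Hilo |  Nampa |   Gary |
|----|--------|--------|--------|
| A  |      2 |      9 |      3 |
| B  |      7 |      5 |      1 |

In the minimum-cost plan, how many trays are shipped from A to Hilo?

Solving gives:
  A to Hilo: 5 × 2 = 10
  A to Nampa: 15 × 9 = 135
  A to Gary: 55 × 3 = 165
  B to Nampa: 55 × 5 = 275
Total cost = 585.
So A→Hilo carries 5 trays.

5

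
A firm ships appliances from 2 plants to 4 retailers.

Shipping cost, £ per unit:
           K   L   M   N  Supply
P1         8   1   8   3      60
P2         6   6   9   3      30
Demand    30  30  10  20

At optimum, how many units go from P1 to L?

30

Solving gives:
  P1–L: 30 units
  P1–M: 10 units
  P1–N: 20 units
  P2–K: 30 units
Total cost = £350.
So P1→L carries 30 units.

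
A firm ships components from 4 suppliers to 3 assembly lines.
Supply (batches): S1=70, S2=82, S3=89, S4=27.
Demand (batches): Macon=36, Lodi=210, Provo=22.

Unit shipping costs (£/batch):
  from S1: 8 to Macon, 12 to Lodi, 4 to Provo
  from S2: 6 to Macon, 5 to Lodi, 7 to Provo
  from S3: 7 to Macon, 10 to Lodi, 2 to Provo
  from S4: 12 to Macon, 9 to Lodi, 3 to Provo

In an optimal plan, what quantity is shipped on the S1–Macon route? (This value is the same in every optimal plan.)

36

Optimal shipments:
  S1 to Macon: 36 × £8 = £288
  S1 to Lodi: 34 × £12 = £408
  S2 to Lodi: 82 × £5 = £410
  S3 to Lodi: 67 × £10 = £670
  S3 to Provo: 22 × £2 = £44
  S4 to Lodi: 27 × £9 = £243
Total cost = £2063.
So S1→Macon carries 36 batches.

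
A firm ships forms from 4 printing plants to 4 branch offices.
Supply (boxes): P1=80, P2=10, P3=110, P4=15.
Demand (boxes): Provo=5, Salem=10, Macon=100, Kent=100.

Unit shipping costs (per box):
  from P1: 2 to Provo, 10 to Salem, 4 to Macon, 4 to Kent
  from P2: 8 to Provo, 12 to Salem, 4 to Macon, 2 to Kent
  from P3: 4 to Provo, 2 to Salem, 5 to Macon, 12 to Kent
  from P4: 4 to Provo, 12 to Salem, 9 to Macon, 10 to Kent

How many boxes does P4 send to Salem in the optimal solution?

0

The minimum-cost plan:
  P1->Kent: 80 × 4 = 320
  P2->Kent: 10 × 2 = 20
  P3->Salem: 10 × 2 = 20
  P3->Macon: 100 × 5 = 500
  P4->Provo: 5 × 4 = 20
  P4->Kent: 10 × 10 = 100
Total cost = 980.
The route P4→Salem is not used.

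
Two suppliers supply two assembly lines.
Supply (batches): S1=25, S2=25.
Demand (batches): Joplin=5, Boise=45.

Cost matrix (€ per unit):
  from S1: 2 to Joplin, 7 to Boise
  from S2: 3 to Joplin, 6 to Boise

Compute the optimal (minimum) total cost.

300

An optimal shipping plan:
  S1→Joplin: 5 × €2 = €10
  S1→Boise: 20 × €7 = €140
  S2→Boise: 25 × €6 = €150
Total = 10 + 140 + 150 = €300.
(Supply check: S1 ships 25; S2 ships 25.)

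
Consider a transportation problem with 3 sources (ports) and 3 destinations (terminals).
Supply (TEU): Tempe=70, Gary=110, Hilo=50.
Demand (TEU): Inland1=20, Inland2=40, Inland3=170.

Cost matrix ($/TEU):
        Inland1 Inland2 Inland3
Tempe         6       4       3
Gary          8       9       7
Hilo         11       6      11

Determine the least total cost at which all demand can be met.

1340

A cheapest plan:
  Tempe to Inland3: 70 × $3 = $210
  Gary to Inland1: 10 × $8 = $80
  Gary to Inland3: 100 × $7 = $700
  Hilo to Inland1: 10 × $11 = $110
  Hilo to Inland2: 40 × $6 = $240
Total = 210 + 80 + 700 + 110 + 240 = $1340.
(Supply check: Tempe ships 70; Gary ships 110; Hilo ships 50.)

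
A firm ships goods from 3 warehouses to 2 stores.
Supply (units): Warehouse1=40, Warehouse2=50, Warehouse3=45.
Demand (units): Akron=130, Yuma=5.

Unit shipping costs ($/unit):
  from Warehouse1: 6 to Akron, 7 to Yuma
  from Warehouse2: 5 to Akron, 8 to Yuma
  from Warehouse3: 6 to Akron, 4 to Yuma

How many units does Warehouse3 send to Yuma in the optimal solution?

5

Optimal shipments:
  Warehouse1–Akron: 40 × $6 = $240
  Warehouse2–Akron: 50 × $5 = $250
  Warehouse3–Akron: 40 × $6 = $240
  Warehouse3–Yuma: 5 × $4 = $20
Total cost = $750.
So Warehouse3→Yuma carries 5 units.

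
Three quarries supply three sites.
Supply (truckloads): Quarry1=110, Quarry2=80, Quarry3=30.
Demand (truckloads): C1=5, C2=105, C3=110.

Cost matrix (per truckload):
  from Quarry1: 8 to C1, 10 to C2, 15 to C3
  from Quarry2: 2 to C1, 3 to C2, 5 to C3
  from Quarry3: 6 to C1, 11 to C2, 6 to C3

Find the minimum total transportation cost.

An optimal shipping plan:
  Quarry1→C1: 5 × 8 = 40
  Quarry1→C2: 105 × 10 = 1050
  Quarry2→C3: 80 × 5 = 400
  Quarry3→C3: 30 × 6 = 180
Total = 40 + 1050 + 400 + 180 = 1670.
(Supply check: Quarry1 ships 110; Quarry2 ships 80; Quarry3 ships 30.)

1670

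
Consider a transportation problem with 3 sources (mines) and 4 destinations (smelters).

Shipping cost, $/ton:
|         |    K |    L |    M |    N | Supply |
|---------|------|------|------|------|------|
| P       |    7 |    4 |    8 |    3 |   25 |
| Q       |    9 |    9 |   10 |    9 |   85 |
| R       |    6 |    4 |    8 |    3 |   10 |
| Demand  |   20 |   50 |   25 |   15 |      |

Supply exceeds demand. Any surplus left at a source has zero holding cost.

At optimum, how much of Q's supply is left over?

Minimum-cost shipments:
  P→L: 20 × $4 = $80
  P→N: 5 × $3 = $15
  Q→K: 20 × $9 = $180
  Q→L: 30 × $9 = $270
  Q→M: 25 × $10 = $250
  R→N: 10 × $3 = $30
Total cost = $825.
Q ships 75 of its 85, leaving 10.

10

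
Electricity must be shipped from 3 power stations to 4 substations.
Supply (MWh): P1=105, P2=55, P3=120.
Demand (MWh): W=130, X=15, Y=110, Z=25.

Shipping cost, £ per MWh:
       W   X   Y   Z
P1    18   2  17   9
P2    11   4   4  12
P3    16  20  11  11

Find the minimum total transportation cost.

3290

An optimal shipping plan:
  P1–W: 65 × £18 = £1170
  P1–X: 15 × £2 = £30
  P1–Z: 25 × £9 = £225
  P2–Y: 55 × £4 = £220
  P3–W: 65 × £16 = £1040
  P3–Y: 55 × £11 = £605
Total = 1170 + 30 + 225 + 220 + 1040 + 605 = £3290.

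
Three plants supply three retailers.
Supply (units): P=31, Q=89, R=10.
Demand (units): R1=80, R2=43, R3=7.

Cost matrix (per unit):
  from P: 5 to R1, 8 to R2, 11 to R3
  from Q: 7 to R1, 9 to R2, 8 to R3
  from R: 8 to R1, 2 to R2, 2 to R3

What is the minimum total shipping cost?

A cheapest plan:
  P–R1: 31 × 5 = 155
  Q–R1: 49 × 7 = 343
  Q–R2: 33 × 9 = 297
  Q–R3: 7 × 8 = 56
  R–R2: 10 × 2 = 20
Total = 155 + 343 + 297 + 56 + 20 = 871.

871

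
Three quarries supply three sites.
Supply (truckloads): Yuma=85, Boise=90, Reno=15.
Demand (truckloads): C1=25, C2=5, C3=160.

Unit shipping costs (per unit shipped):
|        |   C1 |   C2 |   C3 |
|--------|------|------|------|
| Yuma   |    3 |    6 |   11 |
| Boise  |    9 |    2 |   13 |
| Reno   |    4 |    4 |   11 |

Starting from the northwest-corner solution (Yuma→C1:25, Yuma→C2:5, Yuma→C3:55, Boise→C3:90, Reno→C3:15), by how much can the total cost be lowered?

30

Current plan cost = 25·3 + 5·6 + 55·11 + 90·13 + 15·11 = 2045.
Optimal plan:
  Yuma–C1: 25 × 3 = 75
  Yuma–C3: 60 × 11 = 660
  Boise–C2: 5 × 2 = 10
  Boise–C3: 85 × 13 = 1105
  Reno–C3: 15 × 11 = 165
Optimal cost = 2015.
Saving = 2045 − 2015 = 30.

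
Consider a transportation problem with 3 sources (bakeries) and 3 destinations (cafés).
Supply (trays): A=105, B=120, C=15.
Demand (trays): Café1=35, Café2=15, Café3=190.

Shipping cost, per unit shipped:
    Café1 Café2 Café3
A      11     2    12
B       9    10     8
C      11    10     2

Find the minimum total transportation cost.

One minimum-cost allocation:
  A->Café1: 35 × 11 = 385
  A->Café2: 15 × 2 = 30
  A->Café3: 55 × 12 = 660
  B->Café3: 120 × 8 = 960
  C->Café3: 15 × 2 = 30
Total = 385 + 30 + 660 + 960 + 30 = 2065.
(Supply check: A ships 105; B ships 120; C ships 15.)

2065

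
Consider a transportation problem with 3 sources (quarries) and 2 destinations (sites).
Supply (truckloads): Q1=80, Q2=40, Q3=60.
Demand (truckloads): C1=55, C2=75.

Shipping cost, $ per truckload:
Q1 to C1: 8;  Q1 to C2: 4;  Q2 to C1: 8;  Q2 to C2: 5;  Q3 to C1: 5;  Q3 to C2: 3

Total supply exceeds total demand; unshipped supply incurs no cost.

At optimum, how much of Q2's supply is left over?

An optimal plan:
  Q1 to C2: 70 × $4 = $280
  Q3 to C1: 55 × $5 = $275
  Q3 to C2: 5 × $3 = $15
Total cost = $570.
Q2 ships 0 of its 40, leaving 40.

40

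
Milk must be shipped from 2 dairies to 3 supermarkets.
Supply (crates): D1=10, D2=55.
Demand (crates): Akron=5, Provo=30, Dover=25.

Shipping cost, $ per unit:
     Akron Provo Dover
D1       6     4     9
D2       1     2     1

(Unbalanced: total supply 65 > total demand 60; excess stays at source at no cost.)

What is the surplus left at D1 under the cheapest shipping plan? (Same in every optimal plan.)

5

An optimal plan:
  D1→Provo: 5 × $4 = $20
  D2→Akron: 5 × $1 = $5
  D2→Provo: 25 × $2 = $50
  D2→Dover: 25 × $1 = $25
Total cost = $100.
D1 ships 5 of its 10, leaving 5.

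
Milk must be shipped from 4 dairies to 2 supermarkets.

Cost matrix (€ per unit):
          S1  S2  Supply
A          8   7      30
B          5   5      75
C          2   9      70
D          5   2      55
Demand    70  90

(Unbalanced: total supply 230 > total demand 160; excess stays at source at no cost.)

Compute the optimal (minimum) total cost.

A cheapest plan:
  B–S2: 35 × €5 = €175
  C–S1: 70 × €2 = €140
  D–S2: 55 × €2 = €110
Total = 175 + 140 + 110 = €425.

425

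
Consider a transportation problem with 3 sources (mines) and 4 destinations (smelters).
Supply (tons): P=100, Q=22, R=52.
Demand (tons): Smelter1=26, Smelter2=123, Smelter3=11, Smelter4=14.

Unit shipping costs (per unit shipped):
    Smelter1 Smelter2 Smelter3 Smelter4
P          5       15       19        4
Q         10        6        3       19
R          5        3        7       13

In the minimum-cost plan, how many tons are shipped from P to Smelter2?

60

Optimal shipments:
  P→Smelter1: 26 × 5 = 130
  P→Smelter2: 60 × 15 = 900
  P→Smelter4: 14 × 4 = 56
  Q→Smelter2: 11 × 6 = 66
  Q→Smelter3: 11 × 3 = 33
  R→Smelter2: 52 × 3 = 156
Total cost = 1341.
So P→Smelter2 carries 60 tons.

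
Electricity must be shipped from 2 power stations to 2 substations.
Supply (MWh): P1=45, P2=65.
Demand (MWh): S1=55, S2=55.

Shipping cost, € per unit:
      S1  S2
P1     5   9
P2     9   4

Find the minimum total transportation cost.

535

Optimal allocation:
  P1->S1: 45 × €5 = €225
  P2->S1: 10 × €9 = €90
  P2->S2: 55 × €4 = €220
Total = 225 + 90 + 220 = €535.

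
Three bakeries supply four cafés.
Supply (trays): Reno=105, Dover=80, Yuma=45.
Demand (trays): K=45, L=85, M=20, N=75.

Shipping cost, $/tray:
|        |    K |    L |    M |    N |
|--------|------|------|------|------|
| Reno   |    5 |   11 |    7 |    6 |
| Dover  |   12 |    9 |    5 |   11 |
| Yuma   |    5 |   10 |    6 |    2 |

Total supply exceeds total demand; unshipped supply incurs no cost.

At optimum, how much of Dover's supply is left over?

0

Minimum-cost shipments:
  Reno→K: 45 × $5 = $225
  Reno→L: 5 × $11 = $55
  Reno→M: 20 × $7 = $140
  Reno→N: 30 × $6 = $180
  Dover→L: 80 × $9 = $720
  Yuma→N: 45 × $2 = $90
Total cost = $1410.
Dover ships 80 of its 80, leaving 0.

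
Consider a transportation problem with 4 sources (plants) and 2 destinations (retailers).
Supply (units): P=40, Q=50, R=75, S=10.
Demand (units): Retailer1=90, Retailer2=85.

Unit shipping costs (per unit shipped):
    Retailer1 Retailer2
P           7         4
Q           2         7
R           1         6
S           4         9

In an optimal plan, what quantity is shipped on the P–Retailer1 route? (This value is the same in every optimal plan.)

Solving gives:
  P to Retailer2: 40 × 4 = 160
  Q to Retailer1: 50 × 2 = 100
  R to Retailer1: 40 × 1 = 40
  R to Retailer2: 35 × 6 = 210
  S to Retailer2: 10 × 9 = 90
Total cost = 600.
The route P→Retailer1 is not used.

0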